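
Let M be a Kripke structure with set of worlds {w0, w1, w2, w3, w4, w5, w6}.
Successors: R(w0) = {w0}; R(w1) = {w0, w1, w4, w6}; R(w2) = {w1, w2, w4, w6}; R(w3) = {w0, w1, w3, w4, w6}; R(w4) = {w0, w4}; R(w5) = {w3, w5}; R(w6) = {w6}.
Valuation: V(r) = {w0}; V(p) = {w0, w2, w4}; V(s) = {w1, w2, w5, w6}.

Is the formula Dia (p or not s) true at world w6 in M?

At w6: Dia (p or not s) requires p or not s at some successor in {w6}.
  At w6: p or not s is false.
So Dia (p or not s) is false at w6.

No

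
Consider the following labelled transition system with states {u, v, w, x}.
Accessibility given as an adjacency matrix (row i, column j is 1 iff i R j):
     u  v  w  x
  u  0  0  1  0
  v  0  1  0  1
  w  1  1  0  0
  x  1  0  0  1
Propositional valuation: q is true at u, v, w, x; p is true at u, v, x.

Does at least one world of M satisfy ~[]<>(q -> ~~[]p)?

Recall that []ψ holds at a world iff ψ holds at every accessible world, and <>ψ holds iff ψ holds at some accessible world.
Let φ = ~[]<>(q -> ~~[]p). Evaluate φ at each world:
  u (successors {w}): φ is false.
  v (successors {v, x}): φ is false.
  w (successors {u, v}): φ is false.
  x (successors {u, x}): φ is false.
For instance, at x:
  At x: []<>(q -> ~~[]p) is true, so ~[]<>(q -> ~~[]p) is false.
    At x: []<>(q -> ~~[]p) requires <>(q -> ~~[]p) at every successor {u, x}.
      At u: <>(q -> ~~[]p) is true.
      At x: <>(q -> ~~[]p) is true.
    So []<>(q -> ~~[]p) is true at x.

No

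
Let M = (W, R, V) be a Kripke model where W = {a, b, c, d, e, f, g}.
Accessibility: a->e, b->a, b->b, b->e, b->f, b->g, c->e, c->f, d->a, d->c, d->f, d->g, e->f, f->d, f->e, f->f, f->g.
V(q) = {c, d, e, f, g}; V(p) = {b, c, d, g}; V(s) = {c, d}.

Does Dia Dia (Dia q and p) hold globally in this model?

No

Let φ = Dia Dia (Dia q and p). Evaluate φ at each world:
  a (successors {e}): φ is false.
  b (successors {a, b, e, f, g}): φ is true.
  c (successors {e, f}): φ is true.
  d (successors {a, c, f, g}): φ is true.
  e (successors {f}): φ is true.
  f (successors {d, e, f, g}): φ is true.
  g (successors ∅): φ is false.
Detail at a (counterexample):
  At a: Dia Dia (Dia q and p) requires Dia (Dia q and p) at some successor in {e}.
    At e: Dia (Dia q and p) is false.
  So Dia Dia (Dia q and p) is false at a.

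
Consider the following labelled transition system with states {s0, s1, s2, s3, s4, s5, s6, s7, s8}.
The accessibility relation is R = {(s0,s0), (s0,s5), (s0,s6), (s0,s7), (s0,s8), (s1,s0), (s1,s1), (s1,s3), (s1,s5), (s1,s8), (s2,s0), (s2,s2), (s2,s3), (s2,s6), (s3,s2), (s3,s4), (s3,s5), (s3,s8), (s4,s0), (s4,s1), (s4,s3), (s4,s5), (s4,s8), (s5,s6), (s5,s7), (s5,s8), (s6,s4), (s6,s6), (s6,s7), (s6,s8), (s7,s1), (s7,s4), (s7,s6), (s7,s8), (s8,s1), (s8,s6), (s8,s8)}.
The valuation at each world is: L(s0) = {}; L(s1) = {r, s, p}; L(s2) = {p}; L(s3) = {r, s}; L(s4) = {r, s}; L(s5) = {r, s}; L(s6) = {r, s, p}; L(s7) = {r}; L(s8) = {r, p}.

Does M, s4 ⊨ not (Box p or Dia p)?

At s4: Box p or Dia p is true, so not (Box p or Dia p) is false.
  At s4: Box p is false, Dia p is true, so Box p or Dia p is true.
    At s4: Box p requires p at every successor {s0, s1, s3, s5, s8}.
      p fails at s0, so Box p is false at s4.
    At s4: Dia p requires p at some successor in {s0, s1, s3, s5, s8}.
      p holds at s1, so Dia p is true at s4.

No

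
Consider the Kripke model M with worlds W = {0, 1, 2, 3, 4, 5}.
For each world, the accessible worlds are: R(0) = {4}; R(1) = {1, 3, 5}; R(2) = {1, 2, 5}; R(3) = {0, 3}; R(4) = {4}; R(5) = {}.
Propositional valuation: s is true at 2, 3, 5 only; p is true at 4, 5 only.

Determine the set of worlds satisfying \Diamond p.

Recall that \Diamond ψ holds at a world iff ψ holds at some accessible world.
Let φ = \Diamond p. Evaluate φ at each world:
  0 (successors {4}): φ is true.
  1 (successors {1, 3, 5}): φ is true.
  2 (successors {1, 2, 5}): φ is true.
  3 (successors {0, 3}): φ is false.
  4 (successors {4}): φ is true.
  5 (successors ∅): φ is false.
For instance, at 4:
  At 4: \Diamond p requires p at some successor in {4}.
    p holds at 4, so \Diamond p is true at 4.
Satisfying worlds: {0, 1, 2, 4}

0, 1, 2, 4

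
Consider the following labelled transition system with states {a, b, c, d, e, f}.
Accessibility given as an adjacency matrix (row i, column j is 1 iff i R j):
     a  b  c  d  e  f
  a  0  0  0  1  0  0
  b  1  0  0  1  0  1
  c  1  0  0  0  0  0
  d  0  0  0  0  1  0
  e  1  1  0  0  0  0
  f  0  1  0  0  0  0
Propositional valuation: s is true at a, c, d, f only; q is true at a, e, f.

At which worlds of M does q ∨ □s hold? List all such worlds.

Let φ = q ∨ □s. Evaluate φ at each world:
  a (successors {d}): φ is true.
  b (successors {a, d, f}): φ is true.
  c (successors {a}): φ is true.
  d (successors {e}): φ is false.
  e (successors {a, b}): φ is true.
  f (successors {b}): φ is true.
For instance, at b:
  At b: q is false, □s is true, so q ∨ □s is true.
    At b: □s requires s at every successor {a, d, f}.
      At a: s is true.
      At d: s is true.
      At f: s is true.
    So □s is true at b.
Satisfying worlds: {a, b, c, e, f}

a, b, c, e, f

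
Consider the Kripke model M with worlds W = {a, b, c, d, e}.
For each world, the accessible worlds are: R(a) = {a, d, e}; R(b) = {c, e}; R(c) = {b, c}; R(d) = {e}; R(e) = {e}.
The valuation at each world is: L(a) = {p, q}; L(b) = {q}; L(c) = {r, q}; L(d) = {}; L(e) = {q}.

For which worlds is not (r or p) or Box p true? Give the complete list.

Recall that Box ψ holds at a world iff ψ holds at every accessible world, and Dia ψ holds iff ψ holds at some accessible world.
Let φ = not (r or p) or Box p. Evaluate φ at each world:
  a (successors {a, d, e}): φ is false.
  b (successors {c, e}): φ is true.
  c (successors {b, c}): φ is false.
  d (successors {e}): φ is true.
  e (successors {e}): φ is true.
For instance, at b:
  At b: not (r or p) is true, Box p is false, so not (r or p) or Box p is true.
    At b: Box p requires p at every successor {c, e}.
      p fails at c, so Box p is false at b.
Satisfying worlds: {b, d, e}

b, d, e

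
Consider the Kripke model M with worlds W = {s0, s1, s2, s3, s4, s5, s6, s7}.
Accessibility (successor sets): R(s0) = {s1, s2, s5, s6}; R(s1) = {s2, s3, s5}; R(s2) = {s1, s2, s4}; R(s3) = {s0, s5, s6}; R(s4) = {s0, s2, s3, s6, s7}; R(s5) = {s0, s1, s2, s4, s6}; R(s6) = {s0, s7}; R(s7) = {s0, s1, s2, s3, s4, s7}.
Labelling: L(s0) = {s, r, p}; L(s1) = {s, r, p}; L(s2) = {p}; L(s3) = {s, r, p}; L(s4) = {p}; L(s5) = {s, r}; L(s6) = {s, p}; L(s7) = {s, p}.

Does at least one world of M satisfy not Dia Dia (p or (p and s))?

No

Let φ = not Dia Dia (p or (p and s)). Evaluate φ at each world:
  s0 (successors {s1, s2, s5, s6}): φ is false.
  s1 (successors {s2, s3, s5}): φ is false.
  s2 (successors {s1, s2, s4}): φ is false.
  s3 (successors {s0, s5, s6}): φ is false.
  s4 (successors {s0, s2, s3, s6, s7}): φ is false.
  s5 (successors {s0, s1, s2, s4, s6}): φ is false.
  s6 (successors {s0, s7}): φ is false.
  s7 (successors {s0, s1, s2, s3, s4, s7}): φ is false.
For instance, at s4:
  At s4: Dia Dia (p or (p and s)) is true, so not Dia Dia (p or (p and s)) is false.
    At s4: Dia Dia (p or (p and s)) requires Dia (p or (p and s)) at some successor in {s0, s2, s3, s6, s7}.
      Dia (p or (p and s)) holds at s0, so Dia Dia (p or (p and s)) is true at s4.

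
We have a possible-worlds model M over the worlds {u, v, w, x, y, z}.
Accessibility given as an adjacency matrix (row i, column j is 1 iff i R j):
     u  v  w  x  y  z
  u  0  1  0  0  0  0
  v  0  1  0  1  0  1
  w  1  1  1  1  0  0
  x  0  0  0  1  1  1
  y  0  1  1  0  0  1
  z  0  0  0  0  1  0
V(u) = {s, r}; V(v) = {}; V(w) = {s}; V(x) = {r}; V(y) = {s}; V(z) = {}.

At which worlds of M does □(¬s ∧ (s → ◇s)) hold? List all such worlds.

u, v

Let φ = □(¬s ∧ (s → ◇s)). Evaluate φ at each world:
  u (successors {v}): φ is true.
  v (successors {v, x, z}): φ is true.
  w (successors {u, v, w, x}): φ is false.
  x (successors {x, y, z}): φ is false.
  y (successors {v, w, z}): φ is false.
  z (successors {y}): φ is false.
For instance, at v:
  At v: □(¬s ∧ (s → ◇s)) requires ¬s ∧ (s → ◇s) at every successor {v, x, z}.
      At v: ¬s is true, s → ◇s is true, so ¬s ∧ (s → ◇s) is true.
      At x: ¬s is true, s → ◇s is true, so ¬s ∧ (s → ◇s) is true.
      At z: ¬s is true, s → ◇s is true, so ¬s ∧ (s → ◇s) is true.
  So □(¬s ∧ (s → ◇s)) is true at v.
Satisfying worlds: {u, v}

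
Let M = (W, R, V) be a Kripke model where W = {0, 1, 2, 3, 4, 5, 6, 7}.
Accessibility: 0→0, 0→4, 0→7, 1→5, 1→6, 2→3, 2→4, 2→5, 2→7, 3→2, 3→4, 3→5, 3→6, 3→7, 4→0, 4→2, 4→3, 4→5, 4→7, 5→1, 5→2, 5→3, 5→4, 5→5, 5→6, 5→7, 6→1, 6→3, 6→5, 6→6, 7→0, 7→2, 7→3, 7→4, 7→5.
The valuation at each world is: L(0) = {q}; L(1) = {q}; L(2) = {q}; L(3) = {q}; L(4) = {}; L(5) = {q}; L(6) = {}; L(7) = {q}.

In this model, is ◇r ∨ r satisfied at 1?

No

Recall that ◇ψ holds at a world iff ψ holds at some accessible world.
At 1: ◇r is false, r is false, so ◇r ∨ r is false.
  At 1: ◇r requires r at some successor in {5, 6}.
    At 5: r is false.
    At 6: r is false.
  So ◇r is false at 1.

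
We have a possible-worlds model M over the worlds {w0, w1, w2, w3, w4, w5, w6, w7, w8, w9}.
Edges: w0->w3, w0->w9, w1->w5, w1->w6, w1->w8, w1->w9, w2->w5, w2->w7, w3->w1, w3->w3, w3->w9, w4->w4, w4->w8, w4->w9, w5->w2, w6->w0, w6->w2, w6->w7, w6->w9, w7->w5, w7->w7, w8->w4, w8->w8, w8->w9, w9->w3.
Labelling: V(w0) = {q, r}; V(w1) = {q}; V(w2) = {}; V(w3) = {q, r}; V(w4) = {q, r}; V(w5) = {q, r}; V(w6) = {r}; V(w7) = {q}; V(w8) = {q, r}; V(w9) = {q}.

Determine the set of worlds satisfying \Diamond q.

w0, w1, w2, w3, w4, w6, w7, w8, w9

Let φ = \Diamond q. Evaluate φ at each world:
  w0 (successors {w3, w9}): φ is true.
  w1 (successors {w5, w6, w8, w9}): φ is true.
  w2 (successors {w5, w7}): φ is true.
  w3 (successors {w1, w3, w9}): φ is true.
  w4 (successors {w4, w8, w9}): φ is true.
  w5 (successors {w2}): φ is false.
  w6 (successors {w0, w2, w7, w9}): φ is true.
  w7 (successors {w5, w7}): φ is true.
  w8 (successors {w4, w8, w9}): φ is true.
  w9 (successors {w3}): φ is true.
For instance, at w9:
  At w9: \Diamond q requires q at some successor in {w3}.
    q holds at w3, so \Diamond q is true at w9.
Satisfying worlds: {w0, w1, w2, w3, w4, w6, w7, w8, w9}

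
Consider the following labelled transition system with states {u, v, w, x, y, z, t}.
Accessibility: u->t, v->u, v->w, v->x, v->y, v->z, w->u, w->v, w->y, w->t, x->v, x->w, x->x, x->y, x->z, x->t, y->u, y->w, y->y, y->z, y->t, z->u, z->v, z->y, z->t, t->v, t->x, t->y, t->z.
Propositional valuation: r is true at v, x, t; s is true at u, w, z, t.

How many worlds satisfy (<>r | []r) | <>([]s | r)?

Recall that []ψ holds at a world iff ψ holds at every accessible world, and <>ψ holds iff ψ holds at some accessible world.
Let φ = (<>r | []r) | <>([]s | r). Evaluate φ at each world:
  u (successors {t}): φ is true.
  v (successors {u, w, x, y, z}): φ is true.
  w (successors {u, v, y, t}): φ is true.
  x (successors {v, w, x, y, z, t}): φ is true.
  y (successors {u, w, y, z, t}): φ is true.
  z (successors {u, v, y, t}): φ is true.
  t (successors {v, x, y, z}): φ is true.
For instance, at z:
  At z: <>r | []r is true, <>([]s | r) is true, so (<>r | []r) | <>([]s | r) is true.
    At z: <>r is true, []r is false, so <>r | []r is true.
      At z: <>r requires r at some successor in {u, v, y, t}.
        r holds at v, so <>r is true at z.
      At z: []r requires r at every successor {u, v, y, t}.
        r fails at u, so []r is false at z.
    At z: <>([]s | r) requires []s | r at some successor in {u, v, y, t}.
      []s | r holds at u, so <>([]s | r) is true at z.
Satisfying worlds: {u, v, w, x, y, z, t}

7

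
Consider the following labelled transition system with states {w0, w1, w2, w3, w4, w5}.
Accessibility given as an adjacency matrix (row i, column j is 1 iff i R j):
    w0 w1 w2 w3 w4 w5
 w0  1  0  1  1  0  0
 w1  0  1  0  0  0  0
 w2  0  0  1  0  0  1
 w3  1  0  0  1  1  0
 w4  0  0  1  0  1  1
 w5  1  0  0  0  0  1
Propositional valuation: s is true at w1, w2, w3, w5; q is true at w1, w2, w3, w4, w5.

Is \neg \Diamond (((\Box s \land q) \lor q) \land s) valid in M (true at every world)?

No

Let φ = \neg \Diamond (((\Box s \land q) \lor q) \land s). Evaluate φ at each world:
  w0 (successors {w0, w2, w3}): φ is false.
  w1 (successors {w1}): φ is false.
  w2 (successors {w2, w5}): φ is false.
  w3 (successors {w0, w3, w4}): φ is false.
  w4 (successors {w2, w4, w5}): φ is false.
  w5 (successors {w0, w5}): φ is false.
Detail at w0 (counterexample):
  At w0: \Diamond (((\Box s \land q) \lor q) \land s) is true, so \neg \Diamond (((\Box s \land q) \lor q) \land s) is false.
    At w0: \Diamond (((\Box s \land q) \lor q) \land s) requires ((\Box s \land q) \lor q) \land s at some successor in {w0, w2, w3}.
      ((\Box s \land q) \lor q) \land s holds at w2, so \Diamond (((\Box s \land q) \lor q) \land s) is true at w0.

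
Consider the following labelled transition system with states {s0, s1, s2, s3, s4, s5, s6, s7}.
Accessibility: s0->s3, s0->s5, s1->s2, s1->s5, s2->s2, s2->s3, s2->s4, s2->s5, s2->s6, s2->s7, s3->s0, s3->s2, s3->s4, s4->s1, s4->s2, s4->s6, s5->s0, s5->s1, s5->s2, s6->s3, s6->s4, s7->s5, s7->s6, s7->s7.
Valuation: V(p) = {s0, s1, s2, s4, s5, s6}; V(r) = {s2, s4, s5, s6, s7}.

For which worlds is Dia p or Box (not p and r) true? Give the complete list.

Let φ = Dia p or Box (not p and r). Evaluate φ at each world:
  s0 (successors {s3, s5}): φ is true.
  s1 (successors {s2, s5}): φ is true.
  s2 (successors {s2, s3, s4, s5, s6, s7}): φ is true.
  s3 (successors {s0, s2, s4}): φ is true.
  s4 (successors {s1, s2, s6}): φ is true.
  s5 (successors {s0, s1, s2}): φ is true.
  s6 (successors {s3, s4}): φ is true.
  s7 (successors {s5, s6, s7}): φ is true.
For instance, at s2:
  At s2: Dia p is true, Box (not p and r) is false, so Dia p or Box (not p and r) is true.
    At s2: Dia p requires p at some successor in {s2, s3, s4, s5, s6, s7}.
      p holds at s2, so Dia p is true at s2.
    At s2: Box (not p and r) requires not p and r at every successor {s2, s3, s4, s5, s6, s7}.
      not p and r fails at s2, so Box (not p and r) is false at s2.
Satisfying worlds: {s0, s1, s2, s3, s4, s5, s6, s7}

s0, s1, s2, s3, s4, s5, s6, s7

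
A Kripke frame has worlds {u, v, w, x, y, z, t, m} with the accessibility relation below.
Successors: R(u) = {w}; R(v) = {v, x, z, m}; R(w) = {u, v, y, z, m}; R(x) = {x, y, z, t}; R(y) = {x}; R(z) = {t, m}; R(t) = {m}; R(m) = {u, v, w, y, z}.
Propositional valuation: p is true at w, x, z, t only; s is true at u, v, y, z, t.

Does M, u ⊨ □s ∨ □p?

At u: □s is false, □p is true, so □s ∨ □p is true.
  At u: □s requires s at every successor {w}.
    s fails at w, so □s is false at u.
  At u: □p requires p at every successor {w}.
    At w: p is true.
  So □p is true at u.

Yes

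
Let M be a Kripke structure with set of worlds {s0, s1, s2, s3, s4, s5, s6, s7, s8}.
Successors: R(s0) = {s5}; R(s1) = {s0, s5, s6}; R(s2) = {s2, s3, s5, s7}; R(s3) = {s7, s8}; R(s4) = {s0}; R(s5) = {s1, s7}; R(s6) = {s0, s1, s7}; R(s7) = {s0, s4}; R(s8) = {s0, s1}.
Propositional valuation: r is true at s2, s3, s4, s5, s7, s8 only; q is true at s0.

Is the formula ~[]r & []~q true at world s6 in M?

At s6: ~[]r is true, []~q is false, so ~[]r & []~q is false.
  At s6: []r is false, so ~[]r is true.
    At s6: []r requires r at every successor {s0, s1, s7}.
      r fails at s0, so []r is false at s6.
  At s6: []~q requires ~q at every successor {s0, s1, s7}.
    ~q fails at s0, so []~q is false at s6.

No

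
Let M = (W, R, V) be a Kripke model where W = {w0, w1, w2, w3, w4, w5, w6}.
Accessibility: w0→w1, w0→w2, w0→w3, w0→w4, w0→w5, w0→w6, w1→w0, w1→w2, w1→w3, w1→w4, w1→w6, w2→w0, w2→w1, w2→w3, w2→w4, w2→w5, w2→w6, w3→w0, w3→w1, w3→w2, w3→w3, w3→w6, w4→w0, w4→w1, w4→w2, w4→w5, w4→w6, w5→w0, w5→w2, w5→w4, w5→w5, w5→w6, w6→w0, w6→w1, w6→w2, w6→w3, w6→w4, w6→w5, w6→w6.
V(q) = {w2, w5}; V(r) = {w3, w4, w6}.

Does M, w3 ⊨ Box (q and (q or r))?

At w3: Box (q and (q or r)) requires q and (q or r) at every successor {w0, w1, w2, w3, w6}.
  q and (q or r) fails at w0, so Box (q and (q or r)) is false at w3.

No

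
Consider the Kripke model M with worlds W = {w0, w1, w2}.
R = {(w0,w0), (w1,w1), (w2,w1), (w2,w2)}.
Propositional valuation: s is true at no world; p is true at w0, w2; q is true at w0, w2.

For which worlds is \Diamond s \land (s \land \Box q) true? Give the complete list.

none

Let φ = \Diamond s \land (s \land \Box q). Evaluate φ at each world:
  w0 (successors {w0}): φ is false.
  w1 (successors {w1}): φ is false.
  w2 (successors {w1, w2}): φ is false.
For instance, at w1:
  At w1: \Diamond s is false, s \land \Box q is false, so \Diamond s \land (s \land \Box q) is false.
    At w1: \Diamond s requires s at some successor in {w1}.
      At w1: s is false.
    So \Diamond s is false at w1.
    At w1: s is false, \Box q is false, so s \land \Box q is false.
      At w1: \Box q requires q at every successor {w1}.
        q fails at w1, so \Box q is false at w1.
Satisfying worlds: none.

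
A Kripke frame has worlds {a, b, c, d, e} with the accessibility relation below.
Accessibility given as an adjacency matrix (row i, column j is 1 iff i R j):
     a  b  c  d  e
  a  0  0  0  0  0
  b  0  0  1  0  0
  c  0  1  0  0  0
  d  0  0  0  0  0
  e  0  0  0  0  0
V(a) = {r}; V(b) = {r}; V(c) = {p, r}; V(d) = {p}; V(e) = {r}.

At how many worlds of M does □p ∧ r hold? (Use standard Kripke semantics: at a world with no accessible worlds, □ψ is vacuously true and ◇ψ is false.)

Let φ = □p ∧ r. Evaluate φ at each world:
  a (successors ∅): φ is true.
  b (successors {c}): φ is true.
  c (successors {b}): φ is false.
  d (successors ∅): φ is false.
  e (successors ∅): φ is true.
For instance, at b:
  At b: □p is true, r is true, so □p ∧ r is true.
    At b: □p requires p at every successor {c}.
      At c: p is true.
    So □p is true at b.
Satisfying worlds: {a, b, e}

3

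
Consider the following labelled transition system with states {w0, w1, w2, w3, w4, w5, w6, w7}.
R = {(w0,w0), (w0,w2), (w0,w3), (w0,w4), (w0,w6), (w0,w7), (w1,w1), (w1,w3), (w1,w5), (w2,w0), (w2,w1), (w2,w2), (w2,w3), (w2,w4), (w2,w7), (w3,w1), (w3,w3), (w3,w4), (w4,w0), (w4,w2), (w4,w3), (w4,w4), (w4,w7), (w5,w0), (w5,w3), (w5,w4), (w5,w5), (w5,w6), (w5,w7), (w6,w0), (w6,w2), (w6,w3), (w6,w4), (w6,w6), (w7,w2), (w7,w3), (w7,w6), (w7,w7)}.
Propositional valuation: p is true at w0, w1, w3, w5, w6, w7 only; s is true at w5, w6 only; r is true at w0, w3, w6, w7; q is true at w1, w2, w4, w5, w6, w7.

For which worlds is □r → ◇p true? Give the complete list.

Let φ = □r → ◇p. Evaluate φ at each world:
  w0 (successors {w0, w2, w3, w4, w6, w7}): φ is true.
  w1 (successors {w1, w3, w5}): φ is true.
  w2 (successors {w0, w1, w2, w3, w4, w7}): φ is true.
  w3 (successors {w1, w3, w4}): φ is true.
  w4 (successors {w0, w2, w3, w4, w7}): φ is true.
  w5 (successors {w0, w3, w4, w5, w6, w7}): φ is true.
  w6 (successors {w0, w2, w3, w4, w6}): φ is true.
  w7 (successors {w2, w3, w6, w7}): φ is true.
For instance, at w0:
  At w0: □r is false, ◇p is true, so □r → ◇p is true.
    At w0: □r requires r at every successor {w0, w2, w3, w4, w6, w7}.
      r fails at w2, so □r is false at w0.
    At w0: ◇p requires p at some successor in {w0, w2, w3, w4, w6, w7}.
      p holds at w0, so ◇p is true at w0.
Satisfying worlds: {w0, w1, w2, w3, w4, w5, w6, w7}

w0, w1, w2, w3, w4, w5, w6, w7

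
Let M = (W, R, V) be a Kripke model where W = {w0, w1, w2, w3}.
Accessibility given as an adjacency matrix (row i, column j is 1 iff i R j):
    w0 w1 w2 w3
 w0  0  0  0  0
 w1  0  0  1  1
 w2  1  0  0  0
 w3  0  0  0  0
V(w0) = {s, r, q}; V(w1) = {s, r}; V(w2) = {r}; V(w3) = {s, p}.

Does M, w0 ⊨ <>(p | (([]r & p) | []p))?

No

At w0: no accessible worlds, so <>(p | (([]r & p) | []p)) is false.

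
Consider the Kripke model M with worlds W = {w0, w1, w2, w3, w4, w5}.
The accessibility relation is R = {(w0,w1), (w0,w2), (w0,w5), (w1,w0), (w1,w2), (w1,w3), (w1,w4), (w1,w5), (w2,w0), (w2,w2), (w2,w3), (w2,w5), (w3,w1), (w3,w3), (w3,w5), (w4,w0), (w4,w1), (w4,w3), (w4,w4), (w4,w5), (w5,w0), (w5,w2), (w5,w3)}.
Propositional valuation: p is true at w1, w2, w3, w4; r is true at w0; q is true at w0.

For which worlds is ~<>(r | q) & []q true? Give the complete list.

none

Recall that []ψ holds at a world iff ψ holds at every accessible world, and <>ψ holds iff ψ holds at some accessible world.
Let φ = ~<>(r | q) & []q. Evaluate φ at each world:
  w0 (successors {w1, w2, w5}): φ is false.
  w1 (successors {w0, w2, w3, w4, w5}): φ is false.
  w2 (successors {w0, w2, w3, w5}): φ is false.
  w3 (successors {w1, w3, w5}): φ is false.
  w4 (successors {w0, w1, w3, w4, w5}): φ is false.
  w5 (successors {w0, w2, w3}): φ is false.
For instance, at w5:
  At w5: ~<>(r | q) is false, []q is false, so ~<>(r | q) & []q is false.
    At w5: <>(r | q) is true, so ~<>(r | q) is false.
      At w5: <>(r | q) requires r | q at some successor in {w0, w2, w3}.
        r | q holds at w0, so <>(r | q) is true at w5.
    At w5: []q requires q at every successor {w0, w2, w3}.
      q fails at w2, so []q is false at w5.
Satisfying worlds: none.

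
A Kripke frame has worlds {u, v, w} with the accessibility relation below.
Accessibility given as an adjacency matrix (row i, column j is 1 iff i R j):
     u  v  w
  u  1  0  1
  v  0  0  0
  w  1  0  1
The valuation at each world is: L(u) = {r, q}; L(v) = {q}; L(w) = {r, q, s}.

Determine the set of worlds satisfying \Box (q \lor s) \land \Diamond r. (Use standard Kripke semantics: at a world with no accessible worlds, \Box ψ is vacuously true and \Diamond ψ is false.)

u, w

Let φ = \Box (q \lor s) \land \Diamond r. Evaluate φ at each world:
  u (successors {u, w}): φ is true.
  v (successors ∅): φ is false.
  w (successors {u, w}): φ is true.
For instance, at w:
  At w: \Box (q \lor s) is true, \Diamond r is true, so \Box (q \lor s) \land \Diamond r is true.
    At w: \Box (q \lor s) requires q \lor s at every successor {u, w}.
      At u: q \lor s is true.
      At w: q \lor s is true.
    So \Box (q \lor s) is true at w.
    At w: \Diamond r requires r at some successor in {u, w}.
      r holds at u, so \Diamond r is true at w.
Satisfying worlds: {u, w}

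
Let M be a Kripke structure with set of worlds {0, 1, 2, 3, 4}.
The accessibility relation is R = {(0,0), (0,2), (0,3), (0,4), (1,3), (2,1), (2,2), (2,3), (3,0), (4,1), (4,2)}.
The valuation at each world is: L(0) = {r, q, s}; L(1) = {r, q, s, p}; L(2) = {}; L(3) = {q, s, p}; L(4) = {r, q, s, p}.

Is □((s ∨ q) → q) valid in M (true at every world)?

Recall that □ψ holds at a world iff ψ holds at every accessible world, and ◇ψ holds iff ψ holds at some accessible world.
Let φ = □((s ∨ q) → q). Evaluate φ at each world:
  0 (successors {0, 2, 3, 4}): φ is true.
  1 (successors {3}): φ is true.
  2 (successors {1, 2, 3}): φ is true.
  3 (successors {0}): φ is true.
  4 (successors {1, 2}): φ is true.
For instance, at 4:
  At 4: □((s ∨ q) → q) requires (s ∨ q) → q at every successor {1, 2}.
    At 1: (s ∨ q) → q is true.
    At 2: (s ∨ q) → q is true.
  So □((s ∨ q) → q) is true at 4.

Yes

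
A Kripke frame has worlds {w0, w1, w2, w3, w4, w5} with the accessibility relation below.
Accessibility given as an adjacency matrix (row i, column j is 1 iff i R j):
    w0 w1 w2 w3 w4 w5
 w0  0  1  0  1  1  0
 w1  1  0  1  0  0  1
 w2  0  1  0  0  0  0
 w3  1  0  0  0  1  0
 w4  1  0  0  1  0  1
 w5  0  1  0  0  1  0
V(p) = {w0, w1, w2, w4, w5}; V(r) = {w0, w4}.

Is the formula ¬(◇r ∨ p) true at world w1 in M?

No

At w1: ◇r ∨ p is true, so ¬(◇r ∨ p) is false.
  At w1: ◇r is true, p is true, so ◇r ∨ p is true.
    At w1: ◇r requires r at some successor in {w0, w2, w5}.
      r holds at w0, so ◇r is true at w1.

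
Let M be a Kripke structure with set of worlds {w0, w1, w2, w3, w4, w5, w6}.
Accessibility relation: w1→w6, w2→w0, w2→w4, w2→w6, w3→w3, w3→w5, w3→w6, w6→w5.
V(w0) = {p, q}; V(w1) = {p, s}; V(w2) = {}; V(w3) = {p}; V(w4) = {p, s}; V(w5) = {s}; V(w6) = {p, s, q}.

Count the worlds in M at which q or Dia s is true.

5

Recall that Dia ψ holds at a world iff ψ holds at some accessible world.
Let φ = q or Dia s. Evaluate φ at each world:
  w0 (successors ∅): φ is true.
  w1 (successors {w6}): φ is true.
  w2 (successors {w0, w4, w6}): φ is true.
  w3 (successors {w3, w5, w6}): φ is true.
  w4 (successors ∅): φ is false.
  w5 (successors ∅): φ is false.
  w6 (successors {w5}): φ is true.
For instance, at w2:
  At w2: q is false, Dia s is true, so q or Dia s is true.
    At w2: Dia s requires s at some successor in {w0, w4, w6}.
      s holds at w4, so Dia s is true at w2.
Satisfying worlds: {w0, w1, w2, w3, w6}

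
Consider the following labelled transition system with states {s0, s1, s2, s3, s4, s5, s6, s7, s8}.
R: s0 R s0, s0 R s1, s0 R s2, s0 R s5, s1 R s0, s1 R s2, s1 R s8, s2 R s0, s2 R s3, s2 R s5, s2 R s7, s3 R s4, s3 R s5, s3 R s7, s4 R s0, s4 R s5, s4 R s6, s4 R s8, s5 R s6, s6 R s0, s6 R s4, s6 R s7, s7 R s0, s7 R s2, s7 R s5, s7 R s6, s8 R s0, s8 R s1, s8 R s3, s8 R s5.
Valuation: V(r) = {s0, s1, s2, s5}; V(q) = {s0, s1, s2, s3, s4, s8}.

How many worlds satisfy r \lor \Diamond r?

9

Let φ = r \lor \Diamond r. Evaluate φ at each world:
  s0 (successors {s0, s1, s2, s5}): φ is true.
  s1 (successors {s0, s2, s8}): φ is true.
  s2 (successors {s0, s3, s5, s7}): φ is true.
  s3 (successors {s4, s5, s7}): φ is true.
  s4 (successors {s0, s5, s6, s8}): φ is true.
  s5 (successors {s6}): φ is true.
  s6 (successors {s0, s4, s7}): φ is true.
  s7 (successors {s0, s2, s5, s6}): φ is true.
  s8 (successors {s0, s1, s3, s5}): φ is true.
For instance, at s3:
  At s3: r is false, \Diamond r is true, so r \lor \Diamond r is true.
    At s3: \Diamond r requires r at some successor in {s4, s5, s7}.
      r holds at s5, so \Diamond r is true at s3.
Satisfying worlds: {s0, s1, s2, s3, s4, s5, s6, s7, s8}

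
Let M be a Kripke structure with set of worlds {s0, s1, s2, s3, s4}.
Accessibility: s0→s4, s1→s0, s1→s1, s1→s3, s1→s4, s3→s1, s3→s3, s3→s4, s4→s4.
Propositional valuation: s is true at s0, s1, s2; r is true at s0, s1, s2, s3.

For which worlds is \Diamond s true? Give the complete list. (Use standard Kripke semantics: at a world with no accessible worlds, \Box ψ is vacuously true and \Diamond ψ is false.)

s1, s3

Recall that \Diamond ψ holds at a world iff ψ holds at some accessible world.
Let φ = \Diamond s. Evaluate φ at each world:
  s0 (successors {s4}): φ is false.
  s1 (successors {s0, s1, s3, s4}): φ is true.
  s2 (successors ∅): φ is false.
  s3 (successors {s1, s3, s4}): φ is true.
  s4 (successors {s4}): φ is false.
For instance, at s4:
  At s4: \Diamond s requires s at some successor in {s4}.
    At s4: s is false.
  So \Diamond s is false at s4.
Satisfying worlds: {s1, s3}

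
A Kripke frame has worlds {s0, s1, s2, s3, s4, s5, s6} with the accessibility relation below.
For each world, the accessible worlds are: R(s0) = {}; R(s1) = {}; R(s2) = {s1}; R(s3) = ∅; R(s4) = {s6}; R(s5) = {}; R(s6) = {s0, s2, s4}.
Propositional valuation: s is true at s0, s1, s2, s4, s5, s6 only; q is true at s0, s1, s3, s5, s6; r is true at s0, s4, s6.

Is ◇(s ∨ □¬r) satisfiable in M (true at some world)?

Let φ = ◇(s ∨ □¬r). Evaluate φ at each world:
  s0 (successors ∅): φ is false.
  s1 (successors ∅): φ is false.
  s2 (successors {s1}): φ is true.
  s3 (successors ∅): φ is false.
  s4 (successors {s6}): φ is true.
  s5 (successors ∅): φ is false.
  s6 (successors {s0, s2, s4}): φ is true.
Detail at s2 (witness):
  At s2: ◇(s ∨ □¬r) requires s ∨ □¬r at some successor in {s1}.
    s ∨ □¬r holds at s1, so ◇(s ∨ □¬r) is true at s2.
      At s1: s is true, □¬r is true, so s ∨ □¬r is true.

Yes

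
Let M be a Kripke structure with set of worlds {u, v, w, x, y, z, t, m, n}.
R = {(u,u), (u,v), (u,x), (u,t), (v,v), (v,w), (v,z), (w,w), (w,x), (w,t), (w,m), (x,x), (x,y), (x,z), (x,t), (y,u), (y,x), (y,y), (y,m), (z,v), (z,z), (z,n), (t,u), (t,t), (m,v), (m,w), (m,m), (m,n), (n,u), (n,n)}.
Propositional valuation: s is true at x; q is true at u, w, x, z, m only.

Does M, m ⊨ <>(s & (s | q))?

No

At m: <>(s & (s | q)) requires s & (s | q) at some successor in {v, w, m, n}.
  At v: s & (s | q) is false.
  At w: s & (s | q) is false.
  At m: s & (s | q) is false.
  At n: s & (s | q) is false.
So <>(s & (s | q)) is false at m.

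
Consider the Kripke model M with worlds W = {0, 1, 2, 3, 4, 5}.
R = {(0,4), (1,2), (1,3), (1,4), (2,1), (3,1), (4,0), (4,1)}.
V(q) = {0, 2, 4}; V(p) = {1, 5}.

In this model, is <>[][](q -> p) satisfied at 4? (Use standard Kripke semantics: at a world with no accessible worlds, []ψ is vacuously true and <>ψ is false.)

Recall that []ψ holds at a world iff ψ holds at every accessible world, and <>ψ holds iff ψ holds at some accessible world.
At 4: <>[][](q -> p) requires [][](q -> p) at some successor in {0, 1}.
  At 0: [][](q -> p) is false.
  At 1: [][](q -> p) is false.
So <>[][](q -> p) is false at 4.

No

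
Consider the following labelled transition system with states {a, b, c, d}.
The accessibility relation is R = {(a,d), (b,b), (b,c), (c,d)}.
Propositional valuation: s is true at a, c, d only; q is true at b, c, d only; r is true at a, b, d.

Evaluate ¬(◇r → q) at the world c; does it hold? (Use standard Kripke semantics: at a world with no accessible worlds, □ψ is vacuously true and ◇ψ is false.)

No

At c: ◇r → q is true, so ¬(◇r → q) is false.
  At c: ◇r is true, q is true, so ◇r → q is true.
    At c: ◇r requires r at some successor in {d}.
      r holds at d, so ◇r is true at c.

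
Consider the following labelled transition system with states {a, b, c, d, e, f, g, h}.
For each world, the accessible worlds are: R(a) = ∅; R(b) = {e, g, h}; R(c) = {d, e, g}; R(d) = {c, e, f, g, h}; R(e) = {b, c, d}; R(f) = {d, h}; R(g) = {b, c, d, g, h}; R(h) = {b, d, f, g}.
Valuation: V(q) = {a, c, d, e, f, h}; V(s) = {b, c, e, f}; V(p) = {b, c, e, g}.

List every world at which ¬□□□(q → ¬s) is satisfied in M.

Let φ = ¬□□□(q → ¬s). Evaluate φ at each world:
  a (successors ∅): φ is false.
  b (successors {e, g, h}): φ is true.
  c (successors {d, e, g}): φ is true.
  d (successors {c, e, f, g, h}): φ is true.
  e (successors {b, c, d}): φ is true.
  f (successors {d, h}): φ is true.
  g (successors {b, c, d, g, h}): φ is true.
  h (successors {b, d, f, g}): φ is true.
For instance, at e:
  At e: □□□(q → ¬s) is false, so ¬□□□(q → ¬s) is true.
    At e: □□□(q → ¬s) requires □□(q → ¬s) at every successor {b, c, d}.
      □□(q → ¬s) fails at b, so □□□(q → ¬s) is false at e.
Satisfying worlds: {b, c, d, e, f, g, h}

b, c, d, e, f, g, h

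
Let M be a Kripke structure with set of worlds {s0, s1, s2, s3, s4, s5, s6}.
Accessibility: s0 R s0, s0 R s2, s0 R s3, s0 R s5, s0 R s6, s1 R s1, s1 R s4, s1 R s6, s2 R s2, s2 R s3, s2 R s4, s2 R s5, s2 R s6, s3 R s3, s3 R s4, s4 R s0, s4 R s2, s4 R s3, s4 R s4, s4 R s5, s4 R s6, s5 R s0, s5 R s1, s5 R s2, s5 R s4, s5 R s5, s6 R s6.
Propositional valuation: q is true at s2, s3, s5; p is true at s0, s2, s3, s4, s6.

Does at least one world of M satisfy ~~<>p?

Yes

Let φ = ~~<>p. Evaluate φ at each world:
  s0 (successors {s0, s2, s3, s5, s6}): φ is true.
  s1 (successors {s1, s4, s6}): φ is true.
  s2 (successors {s2, s3, s4, s5, s6}): φ is true.
  s3 (successors {s3, s4}): φ is true.
  s4 (successors {s0, s2, s3, s4, s5, s6}): φ is true.
  s5 (successors {s0, s1, s2, s4, s5}): φ is true.
  s6 (successors {s6}): φ is true.
Detail at s0 (witness):
  At s0: ~<>p is false, so ~~<>p is true.
    At s0: <>p is true, so ~<>p is false.
      At s0: <>p requires p at some successor in {s0, s2, s3, s5, s6}.
        p holds at s0, so <>p is true at s0.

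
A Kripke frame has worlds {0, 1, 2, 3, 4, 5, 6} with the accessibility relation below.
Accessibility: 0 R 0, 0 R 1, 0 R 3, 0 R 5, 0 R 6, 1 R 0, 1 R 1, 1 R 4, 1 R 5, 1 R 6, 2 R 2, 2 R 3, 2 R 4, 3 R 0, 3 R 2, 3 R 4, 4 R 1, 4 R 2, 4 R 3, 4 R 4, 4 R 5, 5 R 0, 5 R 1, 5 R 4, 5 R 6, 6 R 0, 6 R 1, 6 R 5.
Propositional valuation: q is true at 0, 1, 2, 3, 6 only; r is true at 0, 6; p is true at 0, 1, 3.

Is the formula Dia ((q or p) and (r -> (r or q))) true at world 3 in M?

Yes

Recall that Dia ψ holds at a world iff ψ holds at some accessible world.
At 3: Dia ((q or p) and (r -> (r or q))) requires (q or p) and (r -> (r or q)) at some successor in {0, 2, 4}.
  (q or p) and (r -> (r or q)) holds at 0, so Dia ((q or p) and (r -> (r or q))) is true at 3.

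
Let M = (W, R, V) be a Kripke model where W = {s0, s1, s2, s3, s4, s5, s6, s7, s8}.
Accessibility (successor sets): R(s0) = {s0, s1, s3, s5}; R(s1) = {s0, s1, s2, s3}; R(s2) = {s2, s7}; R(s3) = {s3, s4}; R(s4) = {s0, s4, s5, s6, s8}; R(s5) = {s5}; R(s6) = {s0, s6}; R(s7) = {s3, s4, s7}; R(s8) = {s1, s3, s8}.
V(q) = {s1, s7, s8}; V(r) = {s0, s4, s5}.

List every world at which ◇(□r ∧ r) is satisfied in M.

Recall that □ψ holds at a world iff ψ holds at every accessible world, and ◇ψ holds iff ψ holds at some accessible world.
Let φ = ◇(□r ∧ r). Evaluate φ at each world:
  s0 (successors {s0, s1, s3, s5}): φ is true.
  s1 (successors {s0, s1, s2, s3}): φ is false.
  s2 (successors {s2, s7}): φ is false.
  s3 (successors {s3, s4}): φ is false.
  s4 (successors {s0, s4, s5, s6, s8}): φ is true.
  s5 (successors {s5}): φ is true.
  s6 (successors {s0, s6}): φ is false.
  s7 (successors {s3, s4, s7}): φ is false.
  s8 (successors {s1, s3, s8}): φ is false.
For instance, at s0:
  At s0: ◇(□r ∧ r) requires □r ∧ r at some successor in {s0, s1, s3, s5}.
    □r ∧ r holds at s5, so ◇(□r ∧ r) is true at s0.
      At s5: □r is true, r is true, so □r ∧ r is true.
Satisfying worlds: {s0, s4, s5}

s0, s4, s5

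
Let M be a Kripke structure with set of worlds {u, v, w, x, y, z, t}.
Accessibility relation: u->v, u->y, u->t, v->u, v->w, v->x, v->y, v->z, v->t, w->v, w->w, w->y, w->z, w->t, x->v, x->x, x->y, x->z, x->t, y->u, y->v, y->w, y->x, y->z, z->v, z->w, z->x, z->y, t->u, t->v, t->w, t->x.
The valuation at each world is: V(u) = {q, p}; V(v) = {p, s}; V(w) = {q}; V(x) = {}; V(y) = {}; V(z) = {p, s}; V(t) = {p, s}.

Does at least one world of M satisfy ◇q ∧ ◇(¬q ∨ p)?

Yes

Let φ = ◇q ∧ ◇(¬q ∨ p). Evaluate φ at each world:
  u (successors {v, y, t}): φ is false.
  v (successors {u, w, x, y, z, t}): φ is true.
  w (successors {v, w, y, z, t}): φ is true.
  x (successors {v, x, y, z, t}): φ is false.
  y (successors {u, v, w, x, z}): φ is true.
  z (successors {v, w, x, y}): φ is true.
  t (successors {u, v, w, x}): φ is true.
Detail at v (witness):
  At v: ◇q is true, ◇(¬q ∨ p) is true, so ◇q ∧ ◇(¬q ∨ p) is true.
    At v: ◇q requires q at some successor in {u, w, x, y, z, t}.
      q holds at u, so ◇q is true at v.
    At v: ◇(¬q ∨ p) requires ¬q ∨ p at some successor in {u, w, x, y, z, t}.
      ¬q ∨ p holds at u, so ◇(¬q ∨ p) is true at v.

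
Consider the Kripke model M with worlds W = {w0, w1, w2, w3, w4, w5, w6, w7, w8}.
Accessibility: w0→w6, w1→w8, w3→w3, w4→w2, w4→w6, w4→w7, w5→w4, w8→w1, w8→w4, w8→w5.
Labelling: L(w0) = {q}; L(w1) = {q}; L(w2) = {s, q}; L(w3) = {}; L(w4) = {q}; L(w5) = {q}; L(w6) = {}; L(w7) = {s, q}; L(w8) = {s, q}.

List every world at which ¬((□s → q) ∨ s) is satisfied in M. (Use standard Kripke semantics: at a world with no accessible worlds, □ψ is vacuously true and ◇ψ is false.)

Let φ = ¬((□s → q) ∨ s). Evaluate φ at each world:
  w0 (successors {w6}): φ is false.
  w1 (successors {w8}): φ is false.
  w2 (successors ∅): φ is false.
  w3 (successors {w3}): φ is false.
  w4 (successors {w2, w6, w7}): φ is false.
  w5 (successors {w4}): φ is false.
  w6 (successors ∅): φ is true.
  w7 (successors ∅): φ is false.
  w8 (successors {w1, w4, w5}): φ is false.
For instance, at w1:
  At w1: (□s → q) ∨ s is true, so ¬((□s → q) ∨ s) is false.
    At w1: □s → q is true, s is false, so (□s → q) ∨ s is true.
      At w1: □s is true, q is true, so □s → q is true.
Satisfying worlds: {w6}

w6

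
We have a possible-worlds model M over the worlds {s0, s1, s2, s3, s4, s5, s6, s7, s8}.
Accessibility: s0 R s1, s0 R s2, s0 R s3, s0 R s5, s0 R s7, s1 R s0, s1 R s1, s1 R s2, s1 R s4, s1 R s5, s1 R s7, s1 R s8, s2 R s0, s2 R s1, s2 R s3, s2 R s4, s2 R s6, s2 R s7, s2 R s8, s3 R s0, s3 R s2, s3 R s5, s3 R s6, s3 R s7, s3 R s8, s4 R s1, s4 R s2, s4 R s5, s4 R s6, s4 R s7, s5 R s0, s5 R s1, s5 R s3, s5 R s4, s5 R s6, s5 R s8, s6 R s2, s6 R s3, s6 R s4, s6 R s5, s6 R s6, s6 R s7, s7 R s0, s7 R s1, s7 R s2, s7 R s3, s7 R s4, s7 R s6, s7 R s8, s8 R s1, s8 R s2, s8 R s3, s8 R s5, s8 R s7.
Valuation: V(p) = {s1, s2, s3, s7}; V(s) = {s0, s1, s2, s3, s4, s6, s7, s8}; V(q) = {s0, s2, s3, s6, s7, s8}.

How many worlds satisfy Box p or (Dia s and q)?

Let φ = Box p or (Dia s and q). Evaluate φ at each world:
  s0 (successors {s1, s2, s3, s5, s7}): φ is true.
  s1 (successors {s0, s1, s2, s4, s5, s7, s8}): φ is false.
  s2 (successors {s0, s1, s3, s4, s6, s7, s8}): φ is true.
  s3 (successors {s0, s2, s5, s6, s7, s8}): φ is true.
  s4 (successors {s1, s2, s5, s6, s7}): φ is false.
  s5 (successors {s0, s1, s3, s4, s6, s8}): φ is false.
  s6 (successors {s2, s3, s4, s5, s6, s7}): φ is true.
  s7 (successors {s0, s1, s2, s3, s4, s6, s8}): φ is true.
  s8 (successors {s1, s2, s3, s5, s7}): φ is true.
For instance, at s7:
  At s7: Box p is false, Dia s and q is true, so Box p or (Dia s and q) is true.
    At s7: Box p requires p at every successor {s0, s1, s2, s3, s4, s6, s8}.
      p fails at s0, so Box p is false at s7.
    At s7: Dia s is true, q is true, so Dia s and q is true.
      At s7: Dia s requires s at some successor in {s0, s1, s2, s3, s4, s6, s8}.
        s holds at s0, so Dia s is true at s7.
Satisfying worlds: {s0, s2, s3, s6, s7, s8}

6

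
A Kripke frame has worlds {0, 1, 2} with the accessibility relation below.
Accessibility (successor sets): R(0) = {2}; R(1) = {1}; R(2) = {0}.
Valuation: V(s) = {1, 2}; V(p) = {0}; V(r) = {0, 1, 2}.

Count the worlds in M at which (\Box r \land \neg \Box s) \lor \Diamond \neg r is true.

1

Let φ = (\Box r \land \neg \Box s) \lor \Diamond \neg r. Evaluate φ at each world:
  0 (successors {2}): φ is false.
  1 (successors {1}): φ is false.
  2 (successors {0}): φ is true.
For instance, at 1:
  At 1: \Box r \land \neg \Box s is false, \Diamond \neg r is false, so (\Box r \land \neg \Box s) \lor \Diamond \neg r is false.
    At 1: \Box r is true, \neg \Box s is false, so \Box r \land \neg \Box s is false.
      At 1: \Box r requires r at every successor {1}.
        At 1: r is true.
      So \Box r is true at 1.
      At 1: \Box s is true, so \neg \Box s is false.
    At 1: \Diamond \neg r requires \neg r at some successor in {1}.
      At 1: \neg r is false.
    So \Diamond \neg r is false at 1.
Satisfying worlds: {2}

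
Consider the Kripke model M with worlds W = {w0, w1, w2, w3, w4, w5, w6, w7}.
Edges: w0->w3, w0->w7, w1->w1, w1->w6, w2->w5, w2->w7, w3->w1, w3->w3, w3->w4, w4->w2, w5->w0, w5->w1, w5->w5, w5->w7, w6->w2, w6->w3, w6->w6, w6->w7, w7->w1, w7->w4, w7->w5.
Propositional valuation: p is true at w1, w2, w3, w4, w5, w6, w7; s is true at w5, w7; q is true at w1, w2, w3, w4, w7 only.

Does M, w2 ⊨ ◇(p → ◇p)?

Yes

At w2: ◇(p → ◇p) requires p → ◇p at some successor in {w5, w7}.
  p → ◇p holds at w5, so ◇(p → ◇p) is true at w2.
    At w5: p is true, ◇p is true, so p → ◇p is true.
      At w5: ◇p requires p at some successor in {w0, w1, w5, w7}.
        p holds at w1, so ◇p is true at w5.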